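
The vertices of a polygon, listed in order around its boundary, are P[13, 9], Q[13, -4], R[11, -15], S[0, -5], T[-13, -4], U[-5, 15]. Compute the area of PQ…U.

447.5

Apply the surveyor's formula: 2A = Σ (x_i·y_{i+1} − x_{i+1}·y_i), indices taken mod 6.
Cross-terms: -169, -151, -55, -65, -215, -240  ⇒  Σ = -895
Area = |Σ|/2 = 447.5.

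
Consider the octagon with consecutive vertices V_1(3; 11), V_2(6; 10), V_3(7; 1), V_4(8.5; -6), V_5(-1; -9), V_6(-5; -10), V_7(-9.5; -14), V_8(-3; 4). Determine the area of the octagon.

209

Apply the shoelace formula: 2A = Σ (x_i·y_{i+1} − x_{i+1}·y_i), indices taken mod 8.
Σ = (-36) + (-64) + (-50.5) + (-82.5) + (-35) + (-25) + (-80) + (-45) = -418
Area = |Σ|/2 = 209.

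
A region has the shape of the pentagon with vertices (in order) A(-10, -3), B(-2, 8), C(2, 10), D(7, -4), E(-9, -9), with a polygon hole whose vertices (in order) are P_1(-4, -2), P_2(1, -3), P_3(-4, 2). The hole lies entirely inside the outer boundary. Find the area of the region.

171

Outer boundary:
A→B: (-10)(8) − (-2)(-3) = -86
B→C: (-2)(10) − (2)(8) = -36
C→D: (2)(-4) − (7)(10) = -78
D→E: (7)(-9) − (-9)(-4) = -99
E→A: (-9)(-3) − (-10)(-9) = -63
Σ = -362
Area = |Σ|/2 = 181.
Hole:
Cross-terms: 14, -10, 16  ⇒  Σ = 20
Area = |Σ|/2 = 10.
Net area = 181 − 10 = 171.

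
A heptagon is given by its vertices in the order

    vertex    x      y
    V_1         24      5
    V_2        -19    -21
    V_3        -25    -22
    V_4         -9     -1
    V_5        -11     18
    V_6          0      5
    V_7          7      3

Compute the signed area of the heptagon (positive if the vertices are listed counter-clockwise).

-494.5

Cross-terms: -409, -107, -173, -173, -55, -35, -37  ⇒  Σ = -989
Signed area = Σ/2 = -494.5 (negative ⇒ clockwise traversal).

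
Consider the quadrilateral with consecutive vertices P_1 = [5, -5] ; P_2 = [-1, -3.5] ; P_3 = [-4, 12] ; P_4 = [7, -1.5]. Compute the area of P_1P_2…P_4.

Σ = (-22.5) + (-26) + (-78) + (-27.5) = -154
Area = |Σ|/2 = 77.

77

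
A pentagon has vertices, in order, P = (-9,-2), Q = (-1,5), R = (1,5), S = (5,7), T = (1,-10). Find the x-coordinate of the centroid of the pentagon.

-1.125

Apply Gauss's area formula. First the cross-terms c_i = x_i·y_{i+1} − x_{i+1}·y_i:
  -47, -10, -18, -57, -92  ⇒  2A = -224, A = -112.
Then Σ (x_i + x_{i+1})·c_i = 756, so x̄ = 756 / (6·(-112)) = -1.125.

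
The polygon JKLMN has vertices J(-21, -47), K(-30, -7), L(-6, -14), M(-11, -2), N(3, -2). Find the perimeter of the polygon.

144

|JK| = √((-9)² + (40)²) = √1681 = 41
|KL| = √((24)² + (-7)²) = √625 = 25
|LM| = √((-5)² + (12)²) = √169 = 13
|MN| = √((14)² + (0)²) = √196 = 14
|NJ| = √((-24)² + (-45)²) = √2601 = 51
Perimeter = 41 + 25 + 13 + 14 + 51 = 144.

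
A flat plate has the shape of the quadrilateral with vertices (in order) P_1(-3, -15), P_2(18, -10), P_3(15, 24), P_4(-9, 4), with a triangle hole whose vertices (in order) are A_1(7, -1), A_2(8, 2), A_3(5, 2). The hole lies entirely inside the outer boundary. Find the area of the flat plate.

648

Outer boundary:
Apply the shoelace formula: 2A = Σ (x_i·y_{i+1} − x_{i+1}·y_i), indices taken mod 4.
Cross-terms: 300, 582, 276, 147  ⇒  Σ = 1305
Area = |Σ|/2 = 652.5.
Hole:
Apply the shoelace formula: 2A = Σ (x_i·y_{i+1} − x_{i+1}·y_i), indices taken mod 3.
Cross-terms: 22, 6, -19  ⇒  Σ = 9
Area = |Σ|/2 = 4.5.
Net area = 652.5 − 4.5 = 648.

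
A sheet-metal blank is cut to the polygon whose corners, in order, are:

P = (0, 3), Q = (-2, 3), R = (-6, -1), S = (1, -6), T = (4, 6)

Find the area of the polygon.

Apply Gauss's area formula: 2A = Σ (x_i·y_{i+1} − x_{i+1}·y_i), indices taken mod 5.
Σ = (6) + (20) + (37) + (30) + (12) = 105
Area = |Σ|/2 = 52.5.

52.5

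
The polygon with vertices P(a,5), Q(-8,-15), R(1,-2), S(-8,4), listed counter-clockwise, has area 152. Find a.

-15

Write out the shoelace sum; only the two edges meeting at P involve a:
2·Area = [((-8)·5 − a·4) + (a·(-15) − (-8)·5)] + 19
       = -19·a + 19 = 304
⇒ a = -15.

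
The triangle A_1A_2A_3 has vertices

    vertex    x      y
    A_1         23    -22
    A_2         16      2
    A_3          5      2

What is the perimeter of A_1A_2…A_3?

|A_1A_2| = √((-7)² + (24)²) = √625 = 25
|A_2A_3| = √((-11)² + (0)²) = √121 = 11
|A_3A_1| = √((18)² + (-24)²) = √900 = 30
Perimeter = 25 + 11 + 30 = 66.

66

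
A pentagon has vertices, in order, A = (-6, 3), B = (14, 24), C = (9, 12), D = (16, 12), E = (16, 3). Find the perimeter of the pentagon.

|AB| = √((20)² + (21)²) = √841 = 29
|BC| = √((-5)² + (-12)²) = √169 = 13
|CD| = √((7)² + (0)²) = √49 = 7
|DE| = √((0)² + (-9)²) = √81 = 9
|EA| = √((-22)² + (0)²) = √484 = 22
Perimeter = 29 + 13 + 7 + 9 + 22 = 80.

80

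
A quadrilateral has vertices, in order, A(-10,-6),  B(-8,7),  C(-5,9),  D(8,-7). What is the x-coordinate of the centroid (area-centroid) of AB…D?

-91/31

Apply Gauss's area formula. First the cross-terms c_i = x_i·y_{i+1} − x_{i+1}·y_i:
  -118, -37, -37, -118  ⇒  2A = -310, A = -155.
Then Σ (x_i + x_{i+1})·c_i = 2730, so x̄ = 2730 / (6·(-155)) = -91/31.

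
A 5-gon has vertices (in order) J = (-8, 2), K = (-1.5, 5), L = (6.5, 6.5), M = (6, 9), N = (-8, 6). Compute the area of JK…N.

40.125

Apply the shoelace formula: 2A = Σ (x_i·y_{i+1} − x_{i+1}·y_i), indices taken mod 5.
Σ = (-37) + (-42.25) + (19.5) + (108) + (32) = 80.25
Area = |Σ|/2 = 40.125.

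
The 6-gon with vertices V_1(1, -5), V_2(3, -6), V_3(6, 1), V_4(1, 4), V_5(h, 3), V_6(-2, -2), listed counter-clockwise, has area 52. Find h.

Write out the shoelace sum; only the two edges meeting at V_5 involve h:
2·Area = [(1·3 − h·4) + (h·(-2) − (-2)·3)] + 83
       = -6·h + 92 = 104
⇒ h = -2.

-2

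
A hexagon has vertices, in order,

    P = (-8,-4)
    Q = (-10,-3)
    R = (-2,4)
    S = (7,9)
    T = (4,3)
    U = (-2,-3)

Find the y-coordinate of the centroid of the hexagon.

Apply Gauss's area formula. First the cross-terms c_i = x_i·y_{i+1} − x_{i+1}·y_i:
  -16, -46, -46, -15, -6, -16  ⇒  2A = -145, A = -72.5.
Then Σ (y_i + y_{i+1})·c_i = -600, so ȳ = -600 / (6·(-72.5)) = 40/29.

40/29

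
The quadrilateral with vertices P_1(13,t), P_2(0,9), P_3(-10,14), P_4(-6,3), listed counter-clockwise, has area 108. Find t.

1

Write out the shoelace sum; only the two edges meeting at P_1 involve t:
2·Area = [((-6)·t − 13·3) + (13·9 − 0·t)] + 144
       = -6·t + 222 = 216
⇒ t = 1.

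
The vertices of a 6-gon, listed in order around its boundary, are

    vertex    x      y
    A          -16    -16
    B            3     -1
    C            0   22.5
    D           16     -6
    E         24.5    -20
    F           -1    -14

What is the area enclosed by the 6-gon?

Apply the surveyor's formula: 2A = Σ (x_i·y_{i+1} − x_{i+1}·y_i), indices taken mod 6.
Cross-terms: 64, 67.5, -360, -173, -363, -208  ⇒  Σ = -972.5
Area = |Σ|/2 = 486.25.

486.25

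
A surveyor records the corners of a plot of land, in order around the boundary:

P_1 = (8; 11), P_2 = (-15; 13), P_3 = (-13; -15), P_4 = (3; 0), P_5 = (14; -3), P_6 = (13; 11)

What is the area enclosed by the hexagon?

473.5

Apply Gauss's area formula: 2A = Σ (x_i·y_{i+1} − x_{i+1}·y_i), indices taken mod 6.
P_1→P_2: (8)(13) − (-15)(11) = 269
P_2→P_3: (-15)(-15) − (-13)(13) = 394
P_3→P_4: (-13)(0) − (3)(-15) = 45
P_4→P_5: (3)(-3) − (14)(0) = -9
P_5→P_6: (14)(11) − (13)(-3) = 193
P_6→P_1: (13)(11) − (8)(11) = 55
Σ = 947
Area = |Σ|/2 = 473.5.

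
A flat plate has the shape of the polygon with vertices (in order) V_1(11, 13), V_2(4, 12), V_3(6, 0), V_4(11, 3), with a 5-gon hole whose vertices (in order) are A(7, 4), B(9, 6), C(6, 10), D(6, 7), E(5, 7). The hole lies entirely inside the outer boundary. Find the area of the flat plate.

58

Outer boundary:
Cross-terms: 80, -72, 18, 110  ⇒  Σ = 136
Area = |Σ|/2 = 68.
Hole:
Cross-terms: 6, 54, -18, 7, -29  ⇒  Σ = 20
Area = |Σ|/2 = 10.
Net area = 68 − 10 = 58.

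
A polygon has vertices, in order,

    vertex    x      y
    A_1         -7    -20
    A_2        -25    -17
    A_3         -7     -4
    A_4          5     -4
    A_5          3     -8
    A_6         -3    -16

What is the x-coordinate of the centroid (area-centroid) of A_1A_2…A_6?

-1625/189

Apply the shoelace (surveyor's) formula. First the cross-terms c_i = x_i·y_{i+1} − x_{i+1}·y_i:
  -381, -19, 48, -28, -72, -52  ⇒  2A = -504, A = -252.
Then Σ (x_i + x_{i+1})·c_i = 13000, so x̄ = 13000 / (6·(-252)) = -1625/189.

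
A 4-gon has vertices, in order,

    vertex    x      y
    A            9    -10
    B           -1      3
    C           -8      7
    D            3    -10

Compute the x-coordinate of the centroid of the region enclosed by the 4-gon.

Apply the surveyor's formula. First the cross-terms c_i = x_i·y_{i+1} − x_{i+1}·y_i:
  17, 17, 59, 60  ⇒  2A = 153, A = 76.5.
Then Σ (x_i + x_{i+1})·c_i = 408, so x̄ = 408 / (6·76.5) = 8/9.

8/9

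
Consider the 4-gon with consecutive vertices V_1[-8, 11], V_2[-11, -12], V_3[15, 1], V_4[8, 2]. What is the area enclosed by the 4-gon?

Apply Gauss's area formula: 2A = Σ (x_i·y_{i+1} − x_{i+1}·y_i), indices taken mod 4.
V_1→V_2: (-8)(-12) − (-11)(11) = 217
V_2→V_3: (-11)(1) − (15)(-12) = 169
V_3→V_4: (15)(2) − (8)(1) = 22
V_4→V_1: (8)(11) − (-8)(2) = 104
Σ = 512
Area = |Σ|/2 = 256.

256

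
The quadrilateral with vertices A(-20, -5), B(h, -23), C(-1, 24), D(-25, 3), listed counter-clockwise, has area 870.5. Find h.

18

Write out the shoelace sum; only the two edges meeting at B involve h:
2·Area = [((-20)·(-23) − h·(-5)) + (h·24 − (-1)·(-23))] + 782
       = 29·h + 1219 = 1741
⇒ h = 18.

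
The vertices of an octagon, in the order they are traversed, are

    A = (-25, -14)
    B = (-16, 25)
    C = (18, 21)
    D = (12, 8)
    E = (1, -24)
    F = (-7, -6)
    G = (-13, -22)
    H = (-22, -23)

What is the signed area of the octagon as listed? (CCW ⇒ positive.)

Apply Gauss's area formula: 2A = Σ (x_i·y_{i+1} − x_{i+1}·y_i), indices taken mod 8.
A→B: (-25)(25) − (-16)(-14) = -849
B→C: (-16)(21) − (18)(25) = -786
C→D: (18)(8) − (12)(21) = -108
D→E: (12)(-24) − (1)(8) = -296
E→F: (1)(-6) − (-7)(-24) = -174
F→G: (-7)(-22) − (-13)(-6) = 76
G→H: (-13)(-23) − (-22)(-22) = -185
H→A: (-22)(-14) − (-25)(-23) = -267
Σ = -2589
Signed area = Σ/2 = -1294.5 (negative ⇒ clockwise traversal).

-1294.5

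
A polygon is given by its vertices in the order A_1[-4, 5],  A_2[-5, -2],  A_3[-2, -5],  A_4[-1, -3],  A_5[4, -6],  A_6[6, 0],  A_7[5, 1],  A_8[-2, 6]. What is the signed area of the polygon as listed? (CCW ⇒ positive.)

A_1→A_2: (-4)(-2) − (-5)(5) = 33
A_2→A_3: (-5)(-5) − (-2)(-2) = 21
A_3→A_4: (-2)(-3) − (-1)(-5) = 1
A_4→A_5: (-1)(-6) − (4)(-3) = 18
A_5→A_6: (4)(0) − (6)(-6) = 36
A_6→A_7: (6)(1) − (5)(0) = 6
A_7→A_8: (5)(6) − (-2)(1) = 32
A_8→A_1: (-2)(5) − (-4)(6) = 14
Σ = 161
Signed area = Σ/2 = 80.5 (positive ⇒ counter-clockwise traversal).

80.5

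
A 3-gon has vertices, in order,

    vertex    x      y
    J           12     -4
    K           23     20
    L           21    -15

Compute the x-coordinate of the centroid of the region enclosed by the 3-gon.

Apply the surveyor's formula. First the cross-terms c_i = x_i·y_{i+1} − x_{i+1}·y_i:
  332, -765, 96  ⇒  2A = -337, A = -168.5.
Then Σ (x_i + x_{i+1})·c_i = -18872, so x̄ = -18872 / (6·(-168.5)) = 56/3.

56/3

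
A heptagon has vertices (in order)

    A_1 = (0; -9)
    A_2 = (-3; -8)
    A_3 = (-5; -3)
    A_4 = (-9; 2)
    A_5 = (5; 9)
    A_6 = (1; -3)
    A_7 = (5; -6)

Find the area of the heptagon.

123

Apply the shoelace formula: 2A = Σ (x_i·y_{i+1} − x_{i+1}·y_i), indices taken mod 7.
Σ = (-27) + (-31) + (-37) + (-91) + (-24) + (9) + (-45) = -246
Area = |Σ|/2 = 123.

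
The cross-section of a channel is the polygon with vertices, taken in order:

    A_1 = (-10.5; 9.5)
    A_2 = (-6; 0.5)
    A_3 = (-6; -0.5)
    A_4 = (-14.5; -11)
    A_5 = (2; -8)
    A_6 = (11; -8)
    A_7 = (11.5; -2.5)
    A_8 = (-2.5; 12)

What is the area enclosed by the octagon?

Apply the surveyor's formula: 2A = Σ (x_i·y_{i+1} − x_{i+1}·y_i), indices taken mod 8.
Cross-terms: 51.75, 6, 58.75, 138, 72, 64.5, 131.75, 102.25  ⇒  Σ = 625
Area = |Σ|/2 = 312.5.

312.5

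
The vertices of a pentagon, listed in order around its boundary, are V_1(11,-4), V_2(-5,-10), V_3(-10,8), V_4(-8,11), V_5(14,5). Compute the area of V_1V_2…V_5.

Apply Gauss's area formula: 2A = Σ (x_i·y_{i+1} − x_{i+1}·y_i), indices taken mod 5.
Cross-terms: -130, -140, -46, -194, -111  ⇒  Σ = -621
Area = |Σ|/2 = 310.5.

310.5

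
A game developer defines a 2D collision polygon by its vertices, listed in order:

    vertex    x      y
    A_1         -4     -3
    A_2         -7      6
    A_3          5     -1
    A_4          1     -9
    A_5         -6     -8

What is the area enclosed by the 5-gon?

94

Apply the shoelace (surveyor's) formula: 2A = Σ (x_i·y_{i+1} − x_{i+1}·y_i), indices taken mod 5.
Cross-terms: -45, -23, -44, -62, -14  ⇒  Σ = -188
Area = |Σ|/2 = 94.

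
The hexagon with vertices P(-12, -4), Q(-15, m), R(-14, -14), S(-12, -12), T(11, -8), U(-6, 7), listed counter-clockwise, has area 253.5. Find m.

Write out the shoelace sum; only the two edges meeting at Q involve m:
2·Area = [((-12)·m − (-15)·(-4)) + ((-15)·(-14) − (-14)·m)] + 365
       = 2·m + 515 = 507
⇒ m = -4.

-4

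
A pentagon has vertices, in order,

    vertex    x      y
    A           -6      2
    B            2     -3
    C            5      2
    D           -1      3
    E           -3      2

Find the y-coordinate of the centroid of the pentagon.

37/63

Apply the shoelace (surveyor's) formula. First the cross-terms c_i = x_i·y_{i+1} − x_{i+1}·y_i:
  14, 19, 17, 7, 6  ⇒  2A = 63, A = 31.5.
Then Σ (y_i + y_{i+1})·c_i = 111, so ȳ = 111 / (6·31.5) = 37/63.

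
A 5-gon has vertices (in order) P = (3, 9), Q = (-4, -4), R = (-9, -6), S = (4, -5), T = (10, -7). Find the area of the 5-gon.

Σ = (24) + (-12) + (69) + (22) + (111) = 214
Area = |Σ|/2 = 107.

107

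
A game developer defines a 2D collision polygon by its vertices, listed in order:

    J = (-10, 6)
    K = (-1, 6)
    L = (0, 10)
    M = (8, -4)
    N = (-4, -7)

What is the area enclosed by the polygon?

155

Cross-terms: -54, -10, -80, -72, -94  ⇒  Σ = -310
Area = |Σ|/2 = 155.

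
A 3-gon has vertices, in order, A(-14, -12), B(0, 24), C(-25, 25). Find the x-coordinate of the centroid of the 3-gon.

Apply Gauss's area formula. First the cross-terms c_i = x_i·y_{i+1} − x_{i+1}·y_i:
  -336, 600, 650  ⇒  2A = 914, A = 457.
Then Σ (x_i + x_{i+1})·c_i = -35646, so x̄ = -35646 / (6·457) = -13.

-13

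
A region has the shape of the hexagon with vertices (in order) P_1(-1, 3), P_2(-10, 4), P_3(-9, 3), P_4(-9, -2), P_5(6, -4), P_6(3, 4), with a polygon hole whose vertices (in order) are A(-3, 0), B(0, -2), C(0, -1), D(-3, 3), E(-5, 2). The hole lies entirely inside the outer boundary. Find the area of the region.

78

Outer boundary:
Apply the shoelace formula: 2A = Σ (x_i·y_{i+1} − x_{i+1}·y_i), indices taken mod 6.
Σ = (26) + (6) + (45) + (48) + (36) + (13) = 174
Area = |Σ|/2 = 87.
Hole:
Σ = (6) + (0) + (-3) + (9) + (6) = 18
Area = |Σ|/2 = 9.
Net area = 87 − 9 = 78.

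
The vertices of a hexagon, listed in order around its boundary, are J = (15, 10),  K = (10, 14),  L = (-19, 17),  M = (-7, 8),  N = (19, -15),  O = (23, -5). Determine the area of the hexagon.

510.5

Σ = (110) + (436) + (-33) + (-47) + (250) + (305) = 1021
Area = |Σ|/2 = 510.5.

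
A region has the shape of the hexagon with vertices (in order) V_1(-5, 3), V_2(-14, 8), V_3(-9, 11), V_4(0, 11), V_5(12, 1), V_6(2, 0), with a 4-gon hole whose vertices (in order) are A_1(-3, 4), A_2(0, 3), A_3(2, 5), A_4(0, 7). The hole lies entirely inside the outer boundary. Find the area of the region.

Outer boundary:
Apply the shoelace (surveyor's) formula: 2A = Σ (x_i·y_{i+1} − x_{i+1}·y_i), indices taken mod 6.
Σ = (2) + (-82) + (-99) + (-132) + (-2) + (6) = -307
Area = |Σ|/2 = 153.5.
Hole:
Apply the shoelace (surveyor's) formula: 2A = Σ (x_i·y_{i+1} − x_{i+1}·y_i), indices taken mod 4.
A_1→A_2: (-3)(3) − (0)(4) = -9
A_2→A_3: (0)(5) − (2)(3) = -6
A_3→A_4: (2)(7) − (0)(5) = 14
A_4→A_1: (0)(4) − (-3)(7) = 21
Σ = 20
Area = |Σ|/2 = 10.
Net area = 153.5 − 10 = 143.5.

143.5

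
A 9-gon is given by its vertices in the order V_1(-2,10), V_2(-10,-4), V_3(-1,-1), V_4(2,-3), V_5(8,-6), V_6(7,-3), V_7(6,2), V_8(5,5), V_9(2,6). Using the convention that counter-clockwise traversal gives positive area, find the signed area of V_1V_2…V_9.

126.5

Apply the shoelace formula: 2A = Σ (x_i·y_{i+1} − x_{i+1}·y_i), indices taken mod 9.
Σ = (108) + (6) + (5) + (12) + (18) + (32) + (20) + (20) + (32) = 253
Signed area = Σ/2 = 126.5 (positive ⇒ counter-clockwise traversal).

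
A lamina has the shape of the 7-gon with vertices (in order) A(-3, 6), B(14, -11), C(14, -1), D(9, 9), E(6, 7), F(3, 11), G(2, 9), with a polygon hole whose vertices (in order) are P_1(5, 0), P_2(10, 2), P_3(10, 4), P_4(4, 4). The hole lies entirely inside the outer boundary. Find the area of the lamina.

Outer boundary:
Apply the shoelace (surveyor's) formula: 2A = Σ (x_i·y_{i+1} − x_{i+1}·y_i), indices taken mod 7.
A→B: (-3)(-11) − (14)(6) = -51
B→C: (14)(-1) − (14)(-11) = 140
C→D: (14)(9) − (9)(-1) = 135
D→E: (9)(7) − (6)(9) = 9
E→F: (6)(11) − (3)(7) = 45
F→G: (3)(9) − (2)(11) = 5
G→A: (2)(6) − (-3)(9) = 39
Σ = 322
Area = |Σ|/2 = 161.
Hole:
Σ = (10) + (20) + (24) + (-20) = 34
Area = |Σ|/2 = 17.
Net area = 161 − 17 = 144.

144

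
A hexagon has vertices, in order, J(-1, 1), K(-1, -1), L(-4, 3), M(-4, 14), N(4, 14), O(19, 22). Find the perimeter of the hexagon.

|JK| = √((0)² + (-2)²) = √4 = 2
|KL| = √((-3)² + (4)²) = √25 = 5
|LM| = √((0)² + (11)²) = √121 = 11
|MN| = √((8)² + (0)²) = √64 = 8
|NO| = √((15)² + (8)²) = √289 = 17
|OJ| = √((-20)² + (-21)²) = √841 = 29
Perimeter = 2 + 5 + 11 + 8 + 17 + 29 = 72.

72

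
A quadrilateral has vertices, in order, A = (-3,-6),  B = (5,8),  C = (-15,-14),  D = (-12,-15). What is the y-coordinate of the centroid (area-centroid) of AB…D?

Apply Gauss's area formula. First the cross-terms c_i = x_i·y_{i+1} − x_{i+1}·y_i:
  6, 50, 57, 27  ⇒  2A = 140, A = 70.
Then Σ (y_i + y_{i+1})·c_i = -2508, so ȳ = -2508 / (6·70) = -209/35.

-209/35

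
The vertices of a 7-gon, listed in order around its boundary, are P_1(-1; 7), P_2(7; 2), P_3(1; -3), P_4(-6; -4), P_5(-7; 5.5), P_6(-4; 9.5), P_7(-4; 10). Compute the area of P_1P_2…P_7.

Apply the shoelace formula: 2A = Σ (x_i·y_{i+1} − x_{i+1}·y_i), indices taken mod 7.
Σ = (-51) + (-23) + (-22) + (-61) + (-44.5) + (-2) + (-18) = -221.5
Area = |Σ|/2 = 110.75.

110.75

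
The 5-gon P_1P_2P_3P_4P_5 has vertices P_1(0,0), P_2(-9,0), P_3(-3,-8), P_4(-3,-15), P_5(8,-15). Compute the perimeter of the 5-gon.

|P_1P_2| = √((-9)² + (0)²) = √81 = 9
|P_2P_3| = √((6)² + (-8)²) = √100 = 10
|P_3P_4| = √((0)² + (-7)²) = √49 = 7
|P_4P_5| = √((11)² + (0)²) = √121 = 11
|P_5P_1| = √((-8)² + (15)²) = √289 = 17
Perimeter = 9 + 10 + 7 + 11 + 17 = 54.

54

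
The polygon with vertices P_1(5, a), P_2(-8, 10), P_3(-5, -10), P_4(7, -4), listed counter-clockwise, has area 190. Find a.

The doubled signed area Σ (x_i y_{i+1} − x_{i+1} y_i) is linear in a.
With a=0 it equals 290; the coefficient of a is 15 (from the two edges through P_1).
So 15·a + 290 = 2·190 = 380 ⇒ a = 6.

6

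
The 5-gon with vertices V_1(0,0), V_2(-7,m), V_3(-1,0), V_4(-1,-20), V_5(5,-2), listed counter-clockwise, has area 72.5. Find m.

Write out the shoelace sum; only the two edges meeting at V_2 involve m:
2·Area = [(0·m − (-7)·0) + ((-7)·0 − (-1)·m)] + 122
       = 1·m + 122 = 145
⇒ m = 23.

23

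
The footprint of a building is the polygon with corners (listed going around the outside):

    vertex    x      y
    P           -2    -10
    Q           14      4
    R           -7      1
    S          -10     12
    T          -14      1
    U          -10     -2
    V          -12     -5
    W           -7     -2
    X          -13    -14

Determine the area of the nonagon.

Apply the shoelace formula: 2A = Σ (x_i·y_{i+1} − x_{i+1}·y_i), indices taken mod 9.
Σ = (132) + (42) + (-74) + (158) + (38) + (26) + (-11) + (72) + (102) = 485
Area = |Σ|/2 = 242.5.

242.5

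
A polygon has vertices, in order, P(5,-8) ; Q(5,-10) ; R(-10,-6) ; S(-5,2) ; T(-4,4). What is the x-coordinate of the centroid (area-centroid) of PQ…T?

-142/57

Apply the shoelace (surveyor's) formula. First the cross-terms c_i = x_i·y_{i+1} − x_{i+1}·y_i:
  -10, -130, -50, -12, 12  ⇒  2A = -190, A = -95.
Then Σ (x_i + x_{i+1})·c_i = 1420, so x̄ = 1420 / (6·(-95)) = -142/57.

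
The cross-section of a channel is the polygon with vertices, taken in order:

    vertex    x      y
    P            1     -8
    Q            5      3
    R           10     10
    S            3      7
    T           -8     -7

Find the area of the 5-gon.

Σ = (43) + (20) + (40) + (35) + (71) = 209
Area = |Σ|/2 = 104.5.

104.5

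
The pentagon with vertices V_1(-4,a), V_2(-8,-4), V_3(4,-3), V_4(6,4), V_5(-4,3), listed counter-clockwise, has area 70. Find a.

The doubled signed area Σ (x_i y_{i+1} − x_{i+1} y_i) is linear in a.
With a=0 it equals 136; the coefficient of a is 4 (from the two edges through V_1).
So 4·a + 136 = 2·70 = 140 ⇒ a = 1.

1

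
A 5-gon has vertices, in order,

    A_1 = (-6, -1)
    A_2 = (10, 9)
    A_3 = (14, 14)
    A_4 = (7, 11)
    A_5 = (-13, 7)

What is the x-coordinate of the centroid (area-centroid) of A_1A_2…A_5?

Apply the surveyor's formula. First the cross-terms c_i = x_i·y_{i+1} − x_{i+1}·y_i:
  -44, 14, 56, 192, 55  ⇒  2A = 273, A = 136.5.
Then Σ (x_i + x_{i+1})·c_i = -861, so x̄ = -861 / (6·136.5) = -41/39.

-41/39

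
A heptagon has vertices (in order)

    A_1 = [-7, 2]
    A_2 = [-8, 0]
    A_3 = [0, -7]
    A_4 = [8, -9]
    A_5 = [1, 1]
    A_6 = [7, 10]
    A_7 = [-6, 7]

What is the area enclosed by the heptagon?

147

Apply Gauss's area formula: 2A = Σ (x_i·y_{i+1} − x_{i+1}·y_i), indices taken mod 7.
A_1→A_2: (-7)(0) − (-8)(2) = 16
A_2→A_3: (-8)(-7) − (0)(0) = 56
A_3→A_4: (0)(-9) − (8)(-7) = 56
A_4→A_5: (8)(1) − (1)(-9) = 17
A_5→A_6: (1)(10) − (7)(1) = 3
A_6→A_7: (7)(7) − (-6)(10) = 109
A_7→A_1: (-6)(2) − (-7)(7) = 37
Σ = 294
Area = |Σ|/2 = 147.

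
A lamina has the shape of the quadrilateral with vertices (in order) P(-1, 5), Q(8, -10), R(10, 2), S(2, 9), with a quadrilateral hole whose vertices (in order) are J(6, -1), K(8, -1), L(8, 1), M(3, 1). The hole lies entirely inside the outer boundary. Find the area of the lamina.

88.5

Outer boundary:
P→Q: (-1)(-10) − (8)(5) = -30
Q→R: (8)(2) − (10)(-10) = 116
R→S: (10)(9) − (2)(2) = 86
S→P: (2)(5) − (-1)(9) = 19
Σ = 191
Area = |Σ|/2 = 95.5.
Hole:
Apply Gauss's area formula: 2A = Σ (x_i·y_{i+1} − x_{i+1}·y_i), indices taken mod 4.
J→K: (6)(-1) − (8)(-1) = 2
K→L: (8)(1) − (8)(-1) = 16
L→M: (8)(1) − (3)(1) = 5
M→J: (3)(-1) − (6)(1) = -9
Σ = 14
Area = |Σ|/2 = 7.
Net area = 95.5 − 7 = 88.5.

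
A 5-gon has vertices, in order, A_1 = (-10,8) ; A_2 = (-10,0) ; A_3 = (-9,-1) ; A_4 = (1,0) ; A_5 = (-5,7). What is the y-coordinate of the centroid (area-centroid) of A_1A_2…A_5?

2.9375

Apply the shoelace (surveyor's) formula. First the cross-terms c_i = x_i·y_{i+1} − x_{i+1}·y_i:
  80, 10, 1, 7, 30  ⇒  2A = 128, A = 64.
Then Σ (y_i + y_{i+1})·c_i = 1128, so ȳ = 1128 / (6·64) = 2.9375.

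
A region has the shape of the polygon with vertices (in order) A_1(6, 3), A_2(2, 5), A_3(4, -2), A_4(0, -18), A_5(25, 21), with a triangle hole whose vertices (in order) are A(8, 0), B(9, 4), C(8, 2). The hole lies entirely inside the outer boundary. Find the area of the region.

Outer boundary:
Apply the shoelace formula: 2A = Σ (x_i·y_{i+1} − x_{i+1}·y_i), indices taken mod 5.
Cross-terms: 24, -24, -72, 450, -51  ⇒  Σ = 327
Area = |Σ|/2 = 163.5.
Hole:
A→B: (8)(4) − (9)(0) = 32
B→C: (9)(2) − (8)(4) = -14
C→A: (8)(0) − (8)(2) = -16
Σ = 2
Area = |Σ|/2 = 1.
Net area = 163.5 − 1 = 162.5.

162.5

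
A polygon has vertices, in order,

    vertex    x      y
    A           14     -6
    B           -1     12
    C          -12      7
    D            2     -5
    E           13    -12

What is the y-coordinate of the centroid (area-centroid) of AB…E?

225/238

Apply Gauss's area formula. First the cross-terms c_i = x_i·y_{i+1} − x_{i+1}·y_i:
  162, 137, 46, 41, 90  ⇒  2A = 476, A = 238.
Then Σ (y_i + y_{i+1})·c_i = 1350, so ȳ = 1350 / (6·238) = 225/238.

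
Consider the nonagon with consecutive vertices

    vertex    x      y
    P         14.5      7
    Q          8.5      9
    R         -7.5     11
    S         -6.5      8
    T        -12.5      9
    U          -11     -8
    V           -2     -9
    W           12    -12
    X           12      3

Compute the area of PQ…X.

Apply the shoelace (surveyor's) formula: 2A = Σ (x_i·y_{i+1} − x_{i+1}·y_i), indices taken mod 9.
Σ = (71) + (161) + (11.5) + (41.5) + (199) + (83) + (132) + (180) + (40.5) = 919.5
Area = |Σ|/2 = 459.75.

459.75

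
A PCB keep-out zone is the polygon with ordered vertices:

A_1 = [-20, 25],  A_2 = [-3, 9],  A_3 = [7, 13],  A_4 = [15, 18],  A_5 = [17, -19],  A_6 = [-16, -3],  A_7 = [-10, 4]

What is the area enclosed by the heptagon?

Apply the shoelace formula: 2A = Σ (x_i·y_{i+1} − x_{i+1}·y_i), indices taken mod 7.
A_1→A_2: (-20)(9) − (-3)(25) = -105
A_2→A_3: (-3)(13) − (7)(9) = -102
A_3→A_4: (7)(18) − (15)(13) = -69
A_4→A_5: (15)(-19) − (17)(18) = -591
A_5→A_6: (17)(-3) − (-16)(-19) = -355
A_6→A_7: (-16)(4) − (-10)(-3) = -94
A_7→A_1: (-10)(25) − (-20)(4) = -170
Σ = -1486
Area = |Σ|/2 = 743.

743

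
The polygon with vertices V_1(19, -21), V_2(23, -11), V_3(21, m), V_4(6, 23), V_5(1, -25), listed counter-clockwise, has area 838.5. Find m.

24

The doubled signed area Σ (x_i y_{i+1} − x_{i+1} y_i) is linear in m.
With m=0 it equals 1269; the coefficient of m is 17 (from the two edges through V_3).
So 17·m + 1269 = 2·838.5 = 1677 ⇒ m = 24.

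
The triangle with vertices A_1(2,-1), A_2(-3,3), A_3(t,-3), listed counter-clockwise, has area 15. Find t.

Write out the shoelace sum; only the two edges meeting at A_3 involve t:
2·Area = [((-3)·(-3) − t·3) + (t·(-1) − 2·(-3))] + 3
       = -4·t + 18 = 30
⇒ t = -3.

-3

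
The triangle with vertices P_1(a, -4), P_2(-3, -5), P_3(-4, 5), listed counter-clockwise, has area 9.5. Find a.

Write out the shoelace sum; only the two edges meeting at P_1 involve a:
2·Area = [((-4)·(-4) − a·5) + (a·(-5) − (-3)·(-4))] + -35
       = -10·a + -31 = 19
⇒ a = -5.

-5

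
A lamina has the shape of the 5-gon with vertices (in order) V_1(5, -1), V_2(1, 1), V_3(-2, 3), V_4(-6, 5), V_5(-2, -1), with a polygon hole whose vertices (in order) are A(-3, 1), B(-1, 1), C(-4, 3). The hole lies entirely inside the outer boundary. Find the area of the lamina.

Outer boundary:
Apply the shoelace formula: 2A = Σ (x_i·y_{i+1} − x_{i+1}·y_i), indices taken mod 5.
Cross-terms: 6, 5, 8, 16, 7  ⇒  Σ = 42
Area = |Σ|/2 = 21.
Hole:
Apply Gauss's area formula: 2A = Σ (x_i·y_{i+1} − x_{i+1}·y_i), indices taken mod 3.
Cross-terms: -2, 1, 5  ⇒  Σ = 4
Area = |Σ|/2 = 2.
Net area = 21 − 2 = 19.

19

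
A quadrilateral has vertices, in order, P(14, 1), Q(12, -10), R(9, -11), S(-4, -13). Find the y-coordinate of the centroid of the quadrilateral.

Apply Gauss's area formula. First the cross-terms c_i = x_i·y_{i+1} − x_{i+1}·y_i:
  -152, -42, -161, 178  ⇒  2A = -177, A = -88.5.
Then Σ (y_i + y_{i+1})·c_i = 3978, so ȳ = 3978 / (6·(-88.5)) = -442/59.

-442/59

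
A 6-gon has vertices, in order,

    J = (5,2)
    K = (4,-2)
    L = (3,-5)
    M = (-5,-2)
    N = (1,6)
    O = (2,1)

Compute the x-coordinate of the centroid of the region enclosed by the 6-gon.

Apply Gauss's area formula. First the cross-terms c_i = x_i·y_{i+1} − x_{i+1}·y_i:
  -18, -14, -31, -28, -11, -1  ⇒  2A = -103, A = -51.5.
Then Σ (x_i + x_{i+1})·c_i = -126, so x̄ = -126 / (6·(-51.5)) = 42/103.

42/103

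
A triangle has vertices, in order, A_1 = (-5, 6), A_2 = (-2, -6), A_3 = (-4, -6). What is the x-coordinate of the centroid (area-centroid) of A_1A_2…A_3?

-11/3

Apply the surveyor's formula. First the cross-terms c_i = x_i·y_{i+1} − x_{i+1}·y_i:
  42, -12, -54  ⇒  2A = -24, A = -12.
Then Σ (x_i + x_{i+1})·c_i = 264, so x̄ = 264 / (6·(-12)) = -11/3.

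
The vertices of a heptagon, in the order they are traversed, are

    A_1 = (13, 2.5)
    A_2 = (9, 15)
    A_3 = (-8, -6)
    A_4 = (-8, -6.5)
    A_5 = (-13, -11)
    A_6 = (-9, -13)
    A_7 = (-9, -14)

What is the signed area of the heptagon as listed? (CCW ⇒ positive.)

242.25

Apply the surveyor's formula: 2A = Σ (x_i·y_{i+1} − x_{i+1}·y_i), indices taken mod 7.
Σ = (172.5) + (66) + (4) + (3.5) + (70) + (9) + (159.5) = 484.5
Signed area = Σ/2 = 242.25 (positive ⇒ counter-clockwise traversal).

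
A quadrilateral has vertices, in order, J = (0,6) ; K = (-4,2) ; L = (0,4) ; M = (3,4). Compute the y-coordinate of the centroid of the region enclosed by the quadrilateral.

30/7

Apply the shoelace (surveyor's) formula. First the cross-terms c_i = x_i·y_{i+1} − x_{i+1}·y_i:
  24, -16, -12, 18  ⇒  2A = 14, A = 7.
Then Σ (y_i + y_{i+1})·c_i = 180, so ȳ = 180 / (6·7) = 30/7.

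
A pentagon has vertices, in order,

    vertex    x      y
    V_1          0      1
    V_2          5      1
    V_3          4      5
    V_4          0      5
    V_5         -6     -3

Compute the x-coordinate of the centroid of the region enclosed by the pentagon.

Apply the shoelace (surveyor's) formula. First the cross-terms c_i = x_i·y_{i+1} − x_{i+1}·y_i:
  -5, 21, 20, 30, -6  ⇒  2A = 60, A = 30.
Then Σ (x_i + x_{i+1})·c_i = 100, so x̄ = 100 / (6·30) = 5/9.

5/9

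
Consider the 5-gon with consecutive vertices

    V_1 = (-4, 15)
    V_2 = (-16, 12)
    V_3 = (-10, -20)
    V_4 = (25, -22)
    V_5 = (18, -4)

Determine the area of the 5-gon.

951

V_1→V_2: (-4)(12) − (-16)(15) = 192
V_2→V_3: (-16)(-20) − (-10)(12) = 440
V_3→V_4: (-10)(-22) − (25)(-20) = 720
V_4→V_5: (25)(-4) − (18)(-22) = 296
V_5→V_1: (18)(15) − (-4)(-4) = 254
Σ = 1902
Area = |Σ|/2 = 951.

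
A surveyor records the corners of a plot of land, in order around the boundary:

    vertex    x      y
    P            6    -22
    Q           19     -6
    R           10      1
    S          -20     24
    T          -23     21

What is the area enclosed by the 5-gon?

616.5

Apply the shoelace formula: 2A = Σ (x_i·y_{i+1} − x_{i+1}·y_i), indices taken mod 5.
P→Q: (6)(-6) − (19)(-22) = 382
Q→R: (19)(1) − (10)(-6) = 79
R→S: (10)(24) − (-20)(1) = 260
S→T: (-20)(21) − (-23)(24) = 132
T→P: (-23)(-22) − (6)(21) = 380
Σ = 1233
Area = |Σ|/2 = 616.5.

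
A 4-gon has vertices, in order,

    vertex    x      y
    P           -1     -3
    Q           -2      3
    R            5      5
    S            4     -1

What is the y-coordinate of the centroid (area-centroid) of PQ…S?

31/27

Apply the shoelace (surveyor's) formula. First the cross-terms c_i = x_i·y_{i+1} − x_{i+1}·y_i:
  -9, -25, -25, -13  ⇒  2A = -72, A = -36.
Then Σ (y_i + y_{i+1})·c_i = -248, so ȳ = -248 / (6·(-36)) = 31/27.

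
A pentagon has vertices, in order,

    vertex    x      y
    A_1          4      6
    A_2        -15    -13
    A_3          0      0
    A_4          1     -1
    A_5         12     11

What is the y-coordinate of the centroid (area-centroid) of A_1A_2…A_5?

440/267

Apply the shoelace (surveyor's) formula. First the cross-terms c_i = x_i·y_{i+1} − x_{i+1}·y_i:
  38, 0, 0, 23, 28  ⇒  2A = 89, A = 44.5.
Then Σ (y_i + y_{i+1})·c_i = 440, so ȳ = 440 / (6·44.5) = 440/267.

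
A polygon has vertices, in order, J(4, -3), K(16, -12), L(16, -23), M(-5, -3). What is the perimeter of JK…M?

64

|JK| = √((12)² + (-9)²) = √225 = 15
|KL| = √((0)² + (-11)²) = √121 = 11
|LM| = √((-21)² + (20)²) = √841 = 29
|MJ| = √((9)² + (0)²) = √81 = 9
Perimeter = 15 + 11 + 29 + 9 = 64.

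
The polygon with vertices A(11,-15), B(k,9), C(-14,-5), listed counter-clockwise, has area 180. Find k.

Write out the shoelace sum; only the two edges meeting at B involve k:
2·Area = [(11·9 − k·(-15)) + (k·(-5) − (-14)·9)] + 265
       = 10·k + 490 = 360
⇒ k = -13.

-13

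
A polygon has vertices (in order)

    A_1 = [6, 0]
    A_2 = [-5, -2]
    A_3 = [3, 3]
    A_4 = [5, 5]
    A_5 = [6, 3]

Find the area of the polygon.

27

Apply Gauss's area formula: 2A = Σ (x_i·y_{i+1} − x_{i+1}·y_i), indices taken mod 5.
A_1→A_2: (6)(-2) − (-5)(0) = -12
A_2→A_3: (-5)(3) − (3)(-2) = -9
A_3→A_4: (3)(5) − (5)(3) = 0
A_4→A_5: (5)(3) − (6)(5) = -15
A_5→A_1: (6)(0) − (6)(3) = -18
Σ = -54
Area = |Σ|/2 = 27.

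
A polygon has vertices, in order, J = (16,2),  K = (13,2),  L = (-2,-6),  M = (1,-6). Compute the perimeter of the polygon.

|JK| = √((-3)² + (0)²) = √9 = 3
|KL| = √((-15)² + (-8)²) = √289 = 17
|LM| = √((3)² + (0)²) = √9 = 3
|MJ| = √((15)² + (8)²) = √289 = 17
Perimeter = 3 + 17 + 3 + 17 = 40.

40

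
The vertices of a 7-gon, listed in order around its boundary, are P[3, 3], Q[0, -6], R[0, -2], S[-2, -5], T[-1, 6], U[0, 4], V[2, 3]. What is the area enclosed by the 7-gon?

27

Σ = (-18) + (0) + (-4) + (-17) + (-4) + (-8) + (-3) = -54
Area = |Σ|/2 = 27.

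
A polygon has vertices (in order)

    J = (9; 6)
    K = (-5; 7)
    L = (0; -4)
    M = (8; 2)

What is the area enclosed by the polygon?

Σ = (93) + (20) + (32) + (30) = 175
Area = |Σ|/2 = 87.5.

87.5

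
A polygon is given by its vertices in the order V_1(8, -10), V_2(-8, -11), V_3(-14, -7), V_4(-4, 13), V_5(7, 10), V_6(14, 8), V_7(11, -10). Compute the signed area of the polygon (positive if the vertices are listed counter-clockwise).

-474.5

Apply the shoelace formula: 2A = Σ (x_i·y_{i+1} − x_{i+1}·y_i), indices taken mod 7.
Cross-terms: -168, -98, -210, -131, -84, -228, -30  ⇒  Σ = -949
Signed area = Σ/2 = -474.5 (negative ⇒ clockwise traversal).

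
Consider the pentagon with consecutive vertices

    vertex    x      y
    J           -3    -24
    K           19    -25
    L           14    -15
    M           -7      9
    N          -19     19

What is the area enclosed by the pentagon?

Apply the shoelace (surveyor's) formula: 2A = Σ (x_i·y_{i+1} − x_{i+1}·y_i), indices taken mod 5.
Cross-terms: 531, 65, 21, 38, 513  ⇒  Σ = 1168
Area = |Σ|/2 = 584.

584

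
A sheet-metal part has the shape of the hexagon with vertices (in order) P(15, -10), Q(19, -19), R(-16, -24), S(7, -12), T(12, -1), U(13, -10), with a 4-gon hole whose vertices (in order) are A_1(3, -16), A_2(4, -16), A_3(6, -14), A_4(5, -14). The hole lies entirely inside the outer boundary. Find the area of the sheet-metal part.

220.5

Outer boundary:
Σ = (-95) + (-760) + (360) + (137) + (-107) + (20) = -445
Area = |Σ|/2 = 222.5.
Hole:
Apply Gauss's area formula: 2A = Σ (x_i·y_{i+1} − x_{i+1}·y_i), indices taken mod 4.
Cross-terms: 16, 40, -14, -38  ⇒  Σ = 4
Area = |Σ|/2 = 2.
Net area = 222.5 − 2 = 220.5.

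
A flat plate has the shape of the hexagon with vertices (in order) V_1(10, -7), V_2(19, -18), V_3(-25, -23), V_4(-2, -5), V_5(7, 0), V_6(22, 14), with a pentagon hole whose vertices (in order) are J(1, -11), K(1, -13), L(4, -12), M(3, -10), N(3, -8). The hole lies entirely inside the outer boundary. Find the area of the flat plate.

500.5

Outer boundary:
Cross-terms: -47, -887, 79, 35, 98, -294  ⇒  Σ = -1016
Area = |Σ|/2 = 508.
Hole:
Apply Gauss's area formula: 2A = Σ (x_i·y_{i+1} − x_{i+1}·y_i), indices taken mod 5.
Σ = (-2) + (40) + (-4) + (6) + (-25) = 15
Area = |Σ|/2 = 7.5.
Net area = 508 − 7.5 = 500.5.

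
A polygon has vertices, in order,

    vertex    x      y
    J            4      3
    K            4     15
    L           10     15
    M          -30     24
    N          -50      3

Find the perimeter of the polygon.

|JK| = √((0)² + (12)²) = √144 = 12
|KL| = √((6)² + (0)²) = √36 = 6
|LM| = √((-40)² + (9)²) = √1681 = 41
|MN| = √((-20)² + (-21)²) = √841 = 29
|NJ| = √((54)² + (0)²) = √2916 = 54
Perimeter = 12 + 6 + 41 + 29 + 54 = 142.

142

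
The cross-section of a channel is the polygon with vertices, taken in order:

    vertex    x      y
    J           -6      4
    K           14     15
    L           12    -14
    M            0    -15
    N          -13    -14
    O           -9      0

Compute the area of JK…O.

529.5

Σ = (-146) + (-376) + (-180) + (-195) + (-126) + (-36) = -1059
Area = |Σ|/2 = 529.5.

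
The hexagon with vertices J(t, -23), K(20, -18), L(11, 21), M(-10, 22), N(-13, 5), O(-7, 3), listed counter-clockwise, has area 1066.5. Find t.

Write out the shoelace sum; only the two edges meeting at J involve t:
2·Area = [((-7)·(-23) − t·3) + (t·(-18) − 20·(-23))] + 1302
       = -21·t + 1923 = 2133
⇒ t = -10.

-10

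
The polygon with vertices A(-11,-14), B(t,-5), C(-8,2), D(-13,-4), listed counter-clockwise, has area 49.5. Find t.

The doubled signed area Σ (x_i y_{i+1} − x_{i+1} y_i) is linear in t.
With t=0 it equals 211; the coefficient of t is 16 (from the two edges through B).
So 16·t + 211 = 2·49.5 = 99 ⇒ t = -7.

-7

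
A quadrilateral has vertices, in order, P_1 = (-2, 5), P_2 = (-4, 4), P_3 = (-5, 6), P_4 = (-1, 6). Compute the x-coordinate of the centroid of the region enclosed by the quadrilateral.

Apply the surveyor's formula. First the cross-terms c_i = x_i·y_{i+1} − x_{i+1}·y_i:
  12, -4, -24, 7  ⇒  2A = -9, A = -4.5.
Then Σ (x_i + x_{i+1})·c_i = 87, so x̄ = 87 / (6·(-4.5)) = -29/9.

-29/9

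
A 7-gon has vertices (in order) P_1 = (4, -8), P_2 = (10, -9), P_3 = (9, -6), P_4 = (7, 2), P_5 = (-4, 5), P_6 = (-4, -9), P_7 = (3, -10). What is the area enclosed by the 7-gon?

Σ = (44) + (21) + (60) + (43) + (56) + (67) + (16) = 307
Area = |Σ|/2 = 153.5.

153.5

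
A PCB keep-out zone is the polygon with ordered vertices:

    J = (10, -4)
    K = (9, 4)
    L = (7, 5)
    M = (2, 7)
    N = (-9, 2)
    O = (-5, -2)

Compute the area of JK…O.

133.5

Apply the shoelace (surveyor's) formula: 2A = Σ (x_i·y_{i+1} − x_{i+1}·y_i), indices taken mod 6.
Σ = (76) + (17) + (39) + (67) + (28) + (40) = 267
Area = |Σ|/2 = 133.5.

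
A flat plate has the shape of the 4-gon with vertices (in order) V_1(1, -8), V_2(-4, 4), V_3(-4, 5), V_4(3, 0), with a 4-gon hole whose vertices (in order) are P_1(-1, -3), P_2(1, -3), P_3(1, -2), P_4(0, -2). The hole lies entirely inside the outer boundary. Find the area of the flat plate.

Outer boundary:
Cross-terms: -28, -4, -15, -24  ⇒  Σ = -71
Area = |Σ|/2 = 35.5.
Hole:
Apply the shoelace (surveyor's) formula: 2A = Σ (x_i·y_{i+1} − x_{i+1}·y_i), indices taken mod 4.
Σ = (6) + (1) + (-2) + (-2) = 3
Area = |Σ|/2 = 1.5.
Net area = 35.5 − 1.5 = 34.

34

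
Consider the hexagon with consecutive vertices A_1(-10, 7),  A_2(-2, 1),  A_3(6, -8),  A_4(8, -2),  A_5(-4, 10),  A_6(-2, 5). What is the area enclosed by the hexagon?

Apply Gauss's area formula: 2A = Σ (x_i·y_{i+1} − x_{i+1}·y_i), indices taken mod 6.
Σ = (4) + (10) + (52) + (72) + (0) + (36) = 174
Area = |Σ|/2 = 87.

87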